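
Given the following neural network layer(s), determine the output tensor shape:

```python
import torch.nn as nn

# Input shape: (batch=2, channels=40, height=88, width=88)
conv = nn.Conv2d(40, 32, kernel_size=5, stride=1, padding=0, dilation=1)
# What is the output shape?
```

Input: (2, 40, 88, 88) -> Output: (2, 32, 84, 84)

Answer: (2, 32, 84, 84)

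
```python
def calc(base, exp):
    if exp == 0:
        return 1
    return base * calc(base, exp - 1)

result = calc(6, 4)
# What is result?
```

calc(6, 4) = 6 * 6 * 6 * 6 = 1296

Answer: 1296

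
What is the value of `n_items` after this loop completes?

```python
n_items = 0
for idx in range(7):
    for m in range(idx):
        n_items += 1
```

Triangle number: 0+1+2+...+6
`n_items` takes the values: 0 → 1 → 2 → 3 → 4 → 5 → 6 → 7 → 8 → 9 → 10 → 11 → 12 → 13 → 14 → 15 → 16 → 17 → 18 → 19 → 20 → 21

Answer: 21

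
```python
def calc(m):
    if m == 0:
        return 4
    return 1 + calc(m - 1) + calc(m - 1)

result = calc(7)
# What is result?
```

calc(m) = 1 + 2·calc(m-1), calc(0)=4. Closed form: (4+1)·2^7 - 1 = 639.

Answer: 639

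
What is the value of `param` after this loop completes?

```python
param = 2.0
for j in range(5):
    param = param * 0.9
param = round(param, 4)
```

Exponential decay: 2.0 * 0.9^5
`param` takes the values: 2.0 → 1.8 → 1.62 → 1.458 → 1.3122 → 1.18098 → 1.181

Answer: 1.181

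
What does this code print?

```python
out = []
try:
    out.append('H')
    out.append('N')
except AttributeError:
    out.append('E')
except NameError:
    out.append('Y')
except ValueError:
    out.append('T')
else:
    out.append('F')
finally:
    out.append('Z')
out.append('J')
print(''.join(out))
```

Execution trace: 'H' (try body) → 'N' (try body, no exception) → 'F' (else) → 'Z' (finally) → 'J' (after the try/except). Output: HNFZJ

Answer: HNFZJ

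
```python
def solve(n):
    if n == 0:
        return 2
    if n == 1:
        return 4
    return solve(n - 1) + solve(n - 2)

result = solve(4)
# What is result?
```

Build up from base cases: solve(0)=2, solve(1)=4, solve(2)=6, solve(3)=10, solve(4)=16

Answer: 16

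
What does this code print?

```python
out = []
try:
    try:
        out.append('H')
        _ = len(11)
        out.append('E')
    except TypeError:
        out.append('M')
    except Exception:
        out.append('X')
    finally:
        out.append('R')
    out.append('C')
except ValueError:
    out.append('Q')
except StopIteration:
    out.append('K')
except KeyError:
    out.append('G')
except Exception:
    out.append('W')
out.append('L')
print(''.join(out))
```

Execution trace: 'H' (inner try body) → 'M' (inner except TypeError) → 'R' (inner finally) → 'C' (try body, no exception) → 'L' (after the try/except). Output: HMRCL

Answer: HMRCL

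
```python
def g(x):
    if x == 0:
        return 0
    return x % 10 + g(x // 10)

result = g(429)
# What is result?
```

Sum of digits of 429: 9 + 2 + 4 = 15

Answer: 15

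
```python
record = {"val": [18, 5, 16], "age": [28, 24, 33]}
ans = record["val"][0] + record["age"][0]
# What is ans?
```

Trace:
`record = {"val": [18, 5, 16], "age": [28, 24, 33]}` → record = {'val': [18, 5, 16], 'age': [28, 24, 33]}
`ans = record["val"][0] + record["age"][0]` → ans = 46
So ans = 46

Answer: 46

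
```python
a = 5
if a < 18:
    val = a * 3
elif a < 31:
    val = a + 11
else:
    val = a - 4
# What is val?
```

Trace:
`a = 5` → a = 5
`if a < 18: ...` → a < 18 is True → val = 15
So val = 15

Answer: 15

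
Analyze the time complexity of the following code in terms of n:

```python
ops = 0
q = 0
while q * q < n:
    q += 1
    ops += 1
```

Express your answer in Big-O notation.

Each loop level contributes: √n. Multiplying the contributions gives O(√n).

Answer: O(√n)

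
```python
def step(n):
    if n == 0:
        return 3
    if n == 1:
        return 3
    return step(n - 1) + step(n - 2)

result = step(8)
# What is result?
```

Build up from base cases: step(0)=3, step(1)=3, step(2)=6, step(3)=9, step(4)=15, step(5)=24, step(6)=39, ..., step(8)=102

Answer: 102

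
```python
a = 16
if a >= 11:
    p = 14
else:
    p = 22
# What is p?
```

Trace:
`a = 16` → a = 16
`if a >= 11: ...` → a >= 11 is True → p = 14
So p = 14

Answer: 14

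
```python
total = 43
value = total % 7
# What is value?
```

Trace:
`total = 43` → total = 43
`value = total % 7` → value = 1
So value = 1

Answer: 1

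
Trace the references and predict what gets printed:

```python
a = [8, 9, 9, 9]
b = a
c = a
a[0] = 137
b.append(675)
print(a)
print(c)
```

Key concept: multiple aliases.
Step by step:
`a = [8, 9, 9, 9]` → a = [8, 9, 9, 9]
`b = a` → b = [8, 9, 9, 9] (same object as a)
`c = a` → c = [8, 9, 9, 9] (same object as a, b)
`a[0] = 137` → a = [137, 9, 9, 9] (same object as b, c); b = [137, 9, 9, 9] (same object as a, c); c = [137, 9, 9, 9] (same object as a, b)
`b.append(675)` → a = [137, 9, 9, 9, 675] (same object as b, c); b = [137, 9, 9, 9, 675] (same object as a, c); c = [137, 9, 9, 9, 675] (same object as a, b)
`print(a)` → prints [137, 9, 9, 9, 675]
`print(c)` → prints [137, 9, 9, 9, 675]

Answer:
[137, 9, 9, 9, 675]
[137, 9, 9, 9, 675]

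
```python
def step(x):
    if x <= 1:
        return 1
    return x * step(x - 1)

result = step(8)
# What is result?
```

step(8) = 8 * 7 * 6 * 5 * 4 * 3 * 2 * 1 = 40320

Answer: 40320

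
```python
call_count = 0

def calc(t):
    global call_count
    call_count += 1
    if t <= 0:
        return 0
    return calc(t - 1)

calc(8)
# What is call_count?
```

Linear recursion stepping by 1: 9 calls from t=8 down to ≤0.

Answer: 9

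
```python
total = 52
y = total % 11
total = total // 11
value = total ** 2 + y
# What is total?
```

Trace:
`total = 52` → total = 52
`y = total % 11` → y = 8
`total = total // 11` → total = 4
`value = total ** 2 + y` → value = 24
So total = 4

Answer: 4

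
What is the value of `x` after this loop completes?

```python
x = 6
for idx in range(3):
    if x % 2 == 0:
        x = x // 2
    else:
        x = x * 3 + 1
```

Collatz-style transformation from 6
`x` takes the values: 6 → 3 → 10 → 5

Answer: 5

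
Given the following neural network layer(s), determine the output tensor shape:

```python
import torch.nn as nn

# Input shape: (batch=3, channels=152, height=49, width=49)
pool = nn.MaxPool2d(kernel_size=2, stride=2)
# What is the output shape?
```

Input: (3, 152, 49, 49) -> Output: (3, 152, 24, 24)

Answer: (3, 152, 24, 24)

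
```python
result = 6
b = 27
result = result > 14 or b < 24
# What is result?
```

Trace:
`result = 6` → result = 6
`b = 27` → b = 27
`result = result > 14 or b < 24` → result = False
So result = False

Answer: False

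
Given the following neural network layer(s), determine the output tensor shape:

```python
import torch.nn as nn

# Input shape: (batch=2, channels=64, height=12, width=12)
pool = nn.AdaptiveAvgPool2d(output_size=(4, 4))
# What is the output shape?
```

Input: (2, 64, 12, 12) -> Output: (2, 64, 4, 4)

Answer: (2, 64, 4, 4)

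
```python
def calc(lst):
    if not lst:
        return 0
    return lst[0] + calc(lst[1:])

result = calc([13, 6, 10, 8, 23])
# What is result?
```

13 + 6 + 10 + 8 + 23 + 0 = 60

Answer: 60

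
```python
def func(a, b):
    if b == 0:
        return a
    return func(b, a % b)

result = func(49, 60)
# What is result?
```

func(49, 60) -> func(60, 49) -> func(49, 11) -> func(11, 5) -> func(5, 1) -> func(1, 0) -> 1

Answer: 1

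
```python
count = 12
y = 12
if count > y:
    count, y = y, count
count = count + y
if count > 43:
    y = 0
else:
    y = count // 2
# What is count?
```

Trace:
`count = 12` → count = 12
`y = 12` → y = 12
`if count > y: ...` → count > y is False → no variable changes
`count = count + y` → count = 24
`if count > 43: ...` → count > 43 is False, take else branch → no variable changes
So count = 24

Answer: 24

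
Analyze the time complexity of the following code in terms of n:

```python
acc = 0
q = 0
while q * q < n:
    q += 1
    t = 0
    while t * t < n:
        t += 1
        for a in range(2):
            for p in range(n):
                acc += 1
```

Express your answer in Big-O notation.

Each loop level contributes: √n × √n × 1 × n. Multiplying the contributions gives O(n^2).

Answer: O(n^2)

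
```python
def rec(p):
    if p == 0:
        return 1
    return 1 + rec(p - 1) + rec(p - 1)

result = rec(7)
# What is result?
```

rec(p) = 1 + 2·rec(p-1), rec(0)=1. Closed form: (1+1)·2^7 - 1 = 255.

Answer: 255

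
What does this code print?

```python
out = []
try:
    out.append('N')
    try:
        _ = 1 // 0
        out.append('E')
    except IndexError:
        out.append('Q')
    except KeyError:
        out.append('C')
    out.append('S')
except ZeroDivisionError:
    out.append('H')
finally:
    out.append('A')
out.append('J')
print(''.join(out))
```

Execution trace: 'N' (try body) → 'H' (except ZeroDivisionError) → 'A' (finally) → 'J' (after the try/except). Output: NHAJ

Answer: NHAJ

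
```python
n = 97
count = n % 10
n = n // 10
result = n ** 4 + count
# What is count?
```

Trace:
`n = 97` → n = 97
`count = n % 10` → count = 7
`n = n // 10` → n = 9
`result = n ** 4 + count` → result = 6568
So count = 7

Answer: 7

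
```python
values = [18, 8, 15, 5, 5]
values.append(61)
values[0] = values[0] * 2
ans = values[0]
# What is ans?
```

Trace:
`values = [18, 8, 15, 5, 5]` → values = [18, 8, 15, 5, 5]
`values.append(61)` → values = [18, 8, 15, 5, 5, 61]
`values[0] = values[0] * 2` → values = [36, 8, 15, 5, 5, 61]
`ans = values[0]` → ans = 36
So ans = 36

Answer: 36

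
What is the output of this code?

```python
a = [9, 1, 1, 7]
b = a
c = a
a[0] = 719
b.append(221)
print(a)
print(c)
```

Key concept: multiple aliases.
Step by step:
`a = [9, 1, 1, 7]` → a = [9, 1, 1, 7]
`b = a` → b = [9, 1, 1, 7] (same object as a)
`c = a` → c = [9, 1, 1, 7] (same object as a, b)
`a[0] = 719` → a = [719, 1, 1, 7] (same object as b, c); b = [719, 1, 1, 7] (same object as a, c); c = [719, 1, 1, 7] (same object as a, b)
`b.append(221)` → a = [719, 1, 1, 7, 221] (same object as b, c); b = [719, 1, 1, 7, 221] (same object as a, c); c = [719, 1, 1, 7, 221] (same object as a, b)
`print(a)` → prints [719, 1, 1, 7, 221]
`print(c)` → prints [719, 1, 1, 7, 221]

Answer:
[719, 1, 1, 7, 221]
[719, 1, 1, 7, 221]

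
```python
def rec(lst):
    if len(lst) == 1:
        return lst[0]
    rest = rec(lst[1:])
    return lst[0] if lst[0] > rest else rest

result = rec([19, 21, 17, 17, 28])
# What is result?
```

Recursive max over [19, 21, 17, 17, 28] = 28

Answer: 28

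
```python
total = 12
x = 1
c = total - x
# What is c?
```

Trace:
`total = 12` → total = 12
`x = 1` → x = 1
`c = total - x` → c = 11
So c = 11

Answer: 11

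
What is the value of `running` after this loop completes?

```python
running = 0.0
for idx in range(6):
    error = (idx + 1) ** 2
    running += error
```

Sum of squared losses 1² + 2² + ... + 6²
`running` takes the values: 0.0 → 1.0 → 5.0 → 14.0 → 30.0 → 55.0 → 91.0

Answer: 91.0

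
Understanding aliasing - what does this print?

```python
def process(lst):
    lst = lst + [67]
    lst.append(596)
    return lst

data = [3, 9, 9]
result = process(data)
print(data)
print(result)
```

Key concept: rebinding parameter vs mutation.
Step by step:
`data = [3, 9, 9]` → data = [3, 9, 9]
`result = process(data)` → result = [3, 9, 9, 67, 596]
`print(data)` → prints [3, 9, 9]
`print(result)` → prints [3, 9, 9, 67, 596]

Answer:
[3, 9, 9]
[3, 9, 9, 67, 596]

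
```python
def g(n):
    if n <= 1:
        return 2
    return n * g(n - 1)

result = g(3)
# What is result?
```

g(3) = 3 * 2 * 2 = 12

Answer: 12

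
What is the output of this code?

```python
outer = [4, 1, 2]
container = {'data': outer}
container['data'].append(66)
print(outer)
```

Key concept: dict holds reference to list.
Step by step:
`outer = [4, 1, 2]` → outer = [4, 1, 2]
`container = {'data': outer}` → container = {'data': [4, 1, 2]}
`container['data'].append(66)` → outer = [4, 1, 2, 66]; container = {'data': [4, 1, 2, 66]}
`print(outer)` → prints [4, 1, 2, 66]

Answer: [4, 1, 2, 66]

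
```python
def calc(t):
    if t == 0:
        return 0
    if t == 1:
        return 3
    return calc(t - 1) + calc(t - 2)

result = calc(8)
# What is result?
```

Build up from base cases: calc(0)=0, calc(1)=3, calc(2)=3, calc(3)=6, calc(4)=9, calc(5)=15, calc(6)=24, ..., calc(8)=63

Answer: 63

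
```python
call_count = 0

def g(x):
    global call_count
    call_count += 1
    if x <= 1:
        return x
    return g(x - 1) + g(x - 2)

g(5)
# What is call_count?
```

Calls(x) = 1 + Calls(x-1) + Calls(x-2); Calls(0)=Calls(1)=1. For x=5 this gives 15.

Answer: 15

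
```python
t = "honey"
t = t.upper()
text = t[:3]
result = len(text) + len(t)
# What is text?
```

Trace:
`t = "honey"` → t = 'honey'
`t = t.upper()` → t = 'HONEY'
`text = t[:3]` → text = 'HON'
`result = len(text) + len(t)` → result = 8
So text = 'HON'

Answer: 'HON'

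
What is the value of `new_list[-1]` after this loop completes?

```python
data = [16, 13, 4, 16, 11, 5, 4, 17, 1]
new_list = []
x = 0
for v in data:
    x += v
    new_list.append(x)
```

Cumulative sum ends at 87
`new_list` takes the values: [] → [16] → [16, 29] → [16, 29, 33] → [16, 29, 33, 49] → [16, 29, 33, 49, 60] → [16, 29, 33, 49, 60, 65] → [16, 29, 33, 49, 60, 65, 69] → [16, 29, 33, 49, 60, 65, 69, 86] → [16, 29, 33, 49, 60, 65, 69, 86, 87]
So `new_list[-1]` = 87

Answer: 87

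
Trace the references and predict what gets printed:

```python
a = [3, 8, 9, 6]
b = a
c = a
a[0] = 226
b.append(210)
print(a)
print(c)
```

Key concept: multiple aliases.
Step by step:
`a = [3, 8, 9, 6]` → a = [3, 8, 9, 6]
`b = a` → b = [3, 8, 9, 6] (same object as a)
`c = a` → c = [3, 8, 9, 6] (same object as a, b)
`a[0] = 226` → a = [226, 8, 9, 6] (same object as b, c); b = [226, 8, 9, 6] (same object as a, c); c = [226, 8, 9, 6] (same object as a, b)
`b.append(210)` → a = [226, 8, 9, 6, 210] (same object as b, c); b = [226, 8, 9, 6, 210] (same object as a, c); c = [226, 8, 9, 6, 210] (same object as a, b)
`print(a)` → prints [226, 8, 9, 6, 210]
`print(c)` → prints [226, 8, 9, 6, 210]

Answer:
[226, 8, 9, 6, 210]
[226, 8, 9, 6, 210]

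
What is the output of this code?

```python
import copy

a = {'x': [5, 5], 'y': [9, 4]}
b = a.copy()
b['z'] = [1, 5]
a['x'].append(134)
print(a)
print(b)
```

Key concept: shallow copy of dict with mutable values.
Step by step:
`a = {'x': [5, 5], 'y': [9, 4]}` → a = {'x': [5, 5], 'y': [9, 4]}
`b = a.copy()` → b = {'x': [5, 5], 'y': [9, 4]}
`b['z'] = [1, 5]` → b = {'x': [5, 5], 'y': [9, 4], 'z': [1, 5]}
`a['x'].append(134)` → a = {'x': [5, 5, 134], 'y': [9, 4]}; b = {'x': [5, 5, 134], 'y': [9, 4], 'z': [1, 5]}
`print(a)` → prints {'x': [5, 5, 134], 'y': [9, 4]}
`print(b)` → prints {'x': [5, 5, 134], 'y': [9, 4], 'z': [1, 5]}

Answer:
{'x': [5, 5, 134], 'y': [9, 4]}
{'x': [5, 5, 134], 'y': [9, 4], 'z': [1, 5]}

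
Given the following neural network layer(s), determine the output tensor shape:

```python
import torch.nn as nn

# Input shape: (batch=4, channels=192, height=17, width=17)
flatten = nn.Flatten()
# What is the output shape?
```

Input: (4, 192, 17, 17) -> Output: (4, 55488)

Answer: (4, 55488)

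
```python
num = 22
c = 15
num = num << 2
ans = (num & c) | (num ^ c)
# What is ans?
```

Trace:
`num = 22` → num = 22
`c = 15` → c = 15
`num = num << 2` → num = 88
`ans = (num & c) | (num ^ c)` → ans = 95
So ans = 95

Answer: 95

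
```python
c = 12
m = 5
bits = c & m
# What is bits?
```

Trace:
`c = 12` → c = 12
`m = 5` → m = 5
`bits = c & m` → bits = 4
So bits = 4

Answer: 4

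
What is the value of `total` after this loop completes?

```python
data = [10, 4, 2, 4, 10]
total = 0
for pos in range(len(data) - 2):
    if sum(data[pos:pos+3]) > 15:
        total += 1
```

Count windows with sum > 15
`total` takes the values: 0 → 1 → 2

Answer: 2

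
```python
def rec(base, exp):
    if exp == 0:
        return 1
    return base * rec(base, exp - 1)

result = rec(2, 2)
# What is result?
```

rec(2, 2) = 2 * 2 = 4

Answer: 4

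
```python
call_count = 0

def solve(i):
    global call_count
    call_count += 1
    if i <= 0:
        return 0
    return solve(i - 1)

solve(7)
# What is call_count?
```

Linear recursion stepping by 1: 8 calls from i=7 down to ≤0.

Answer: 8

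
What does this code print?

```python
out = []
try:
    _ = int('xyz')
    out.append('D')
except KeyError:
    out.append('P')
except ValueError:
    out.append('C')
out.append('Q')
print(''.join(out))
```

Execution trace: 'C' (except ValueError) → 'Q' (after the try/except). Output: CQ

Answer: CQ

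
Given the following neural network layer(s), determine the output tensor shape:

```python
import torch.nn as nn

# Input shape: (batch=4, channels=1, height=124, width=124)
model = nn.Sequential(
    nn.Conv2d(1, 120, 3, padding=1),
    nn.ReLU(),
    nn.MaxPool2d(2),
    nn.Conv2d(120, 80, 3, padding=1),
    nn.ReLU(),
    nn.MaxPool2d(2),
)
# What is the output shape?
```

Input: (4, 1, 124, 124) -> after first Conv2d: (4, 120, 124, 124) -> after first MaxPool2d: (4, 120, 62, 62) -> after second Conv2d: (4, 80, 62, 62) -> Output: (4, 80, 31, 31)

Answer: (4, 80, 31, 31)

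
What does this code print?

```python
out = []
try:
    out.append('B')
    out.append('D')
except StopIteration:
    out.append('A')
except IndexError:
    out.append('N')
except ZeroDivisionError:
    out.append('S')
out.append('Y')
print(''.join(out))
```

Execution trace: 'B' (try body) → 'D' (try body, no exception) → 'Y' (after the try/except). Output: BDY

Answer: BDY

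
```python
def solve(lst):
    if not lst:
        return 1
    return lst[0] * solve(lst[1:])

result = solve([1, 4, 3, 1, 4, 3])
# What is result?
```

Product over [1, 4, 3, 1, 4, 3] = 1 * 4 * 3 * 1 * 4 * 3 = 144

Answer: 144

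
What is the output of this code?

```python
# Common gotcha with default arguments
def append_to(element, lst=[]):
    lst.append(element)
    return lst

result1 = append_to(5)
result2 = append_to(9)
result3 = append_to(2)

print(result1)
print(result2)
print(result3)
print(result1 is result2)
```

Key concept: mutable default argument gotcha.
Step by step:
`result1 = append_to(5)` → result1 = [5]
`result2 = append_to(9)` → result1 = [5, 9] (same object as result2); result2 = [5, 9] (same object as result1)
`result3 = append_to(2)` → result1 = [5, 9, 2] (same object as result2, result3); result2 = [5, 9, 2] (same object as result1, result3); result3 = [5, 9, 2] (same object as result1, result2)
`print(result1)` → prints [5, 9, 2]
`print(result2)` → prints [5, 9, 2]
`print(result3)` → prints [5, 9, 2]
`print(result1 is result2)` → prints True

Answer:
[5, 9, 2]
[5, 9, 2]
[5, 9, 2]
True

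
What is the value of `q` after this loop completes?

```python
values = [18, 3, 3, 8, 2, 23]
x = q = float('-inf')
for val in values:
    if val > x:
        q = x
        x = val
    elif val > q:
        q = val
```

Second largest (with repeats) in [18, 3, 3, 8, 2, 23]
`q` takes the values: -inf → 3 → 8 → 18

Answer: 18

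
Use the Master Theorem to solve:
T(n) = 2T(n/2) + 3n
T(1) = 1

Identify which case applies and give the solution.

a=2, b=2, f(n)=3n. log_2(2) = 1. Since c=1 = 1, Case 2 applies: T(n) = Θ(n^log_b(a) · log n) = O(n log n).

Answer: O(n log n) - Case 2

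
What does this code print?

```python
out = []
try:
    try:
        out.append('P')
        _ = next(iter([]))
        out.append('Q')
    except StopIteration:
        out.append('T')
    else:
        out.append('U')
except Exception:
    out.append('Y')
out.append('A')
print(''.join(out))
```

Execution trace: 'P' (inner try body) → 'T' (inner except StopIteration) → 'A' (after the try/except). Output: PTA

Answer: PTA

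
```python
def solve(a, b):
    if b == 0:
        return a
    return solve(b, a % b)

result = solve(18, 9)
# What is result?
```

solve(18, 9) -> solve(9, 0) -> 9

Answer: 9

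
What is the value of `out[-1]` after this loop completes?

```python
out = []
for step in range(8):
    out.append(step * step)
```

Last element of squares 0 to 7
`out` takes the values: [] → [0] → [0, 1] → [0, 1, 4] → [0, 1, 4, 9] → [0, 1, 4, 9, 16] → [0, 1, 4, 9, 16, 25] → [0, 1, 4, 9, 16, 25, 36] → [0, 1, 4, 9, 16, 25, 36, 49]
So `out[-1]` = 49

Answer: 49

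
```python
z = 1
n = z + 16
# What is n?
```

Trace:
`z = 1` → z = 1
`n = z + 16` → n = 17
So n = 17

Answer: 17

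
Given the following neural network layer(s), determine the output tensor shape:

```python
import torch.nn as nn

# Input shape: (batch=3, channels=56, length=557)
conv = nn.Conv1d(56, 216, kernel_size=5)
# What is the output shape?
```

Input: (3, 56, 557) -> Output: (3, 216, 553)

Answer: (3, 216, 553)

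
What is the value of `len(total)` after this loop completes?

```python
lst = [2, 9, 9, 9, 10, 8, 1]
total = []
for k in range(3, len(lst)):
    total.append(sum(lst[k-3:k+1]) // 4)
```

Number of 4-element averages
`total` takes the values: [] → [7] → [7, 9] → [7, 9, 9] → [7, 9, 9, 7]
So `len(total)` = 4

Answer: 4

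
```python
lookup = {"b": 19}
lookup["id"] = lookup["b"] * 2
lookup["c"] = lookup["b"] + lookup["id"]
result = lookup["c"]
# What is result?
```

Trace:
`lookup = {"b": 19}` → lookup = {'b': 19}
`lookup["id"] = lookup["b"] * 2` → lookup = {'b': 19, 'id': 38}
`lookup["c"] = lookup["b"] + lookup["id"]` → lookup = {'b': 19, 'id': 38, 'c': 57}
`result = lookup["c"]` → result = 57
So result = 57

Answer: 57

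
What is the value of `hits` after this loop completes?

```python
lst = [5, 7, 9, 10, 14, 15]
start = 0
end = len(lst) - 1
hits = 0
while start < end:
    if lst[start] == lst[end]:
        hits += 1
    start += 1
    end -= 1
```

Count matching pairs from ends
`hits` takes the values: 0

Answer: 0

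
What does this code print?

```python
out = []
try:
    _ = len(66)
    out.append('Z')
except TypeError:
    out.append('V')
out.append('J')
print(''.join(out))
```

Execution trace: 'V' (except TypeError) → 'J' (after the try/except). Output: VJ

Answer: VJ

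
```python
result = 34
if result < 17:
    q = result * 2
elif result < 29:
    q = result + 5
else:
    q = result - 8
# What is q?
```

Trace:
`result = 34` → result = 34
`if result < 17: ...` → result < 17 is False, result < 29 is False, take else branch → q = 26
So q = 26

Answer: 26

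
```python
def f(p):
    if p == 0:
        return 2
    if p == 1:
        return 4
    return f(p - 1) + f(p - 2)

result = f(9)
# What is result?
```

Build up from base cases: f(0)=2, f(1)=4, f(2)=6, f(3)=10, f(4)=16, f(5)=26, f(6)=42, ..., f(9)=178

Answer: 178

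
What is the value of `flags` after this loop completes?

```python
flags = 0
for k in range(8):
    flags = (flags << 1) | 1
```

Build 8 consecutive 1-bits: 0b11111111
`flags` takes the values: 0 → 1 → 3 → 7 → 15 → 31 → 63 → 127 → 255

Answer: 255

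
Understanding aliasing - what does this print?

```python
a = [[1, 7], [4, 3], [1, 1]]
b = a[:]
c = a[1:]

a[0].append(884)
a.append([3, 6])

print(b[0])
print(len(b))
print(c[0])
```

Key concept: slice with nested mutation.
Step by step:
`a = [[1, 7], [4, 3], [1, 1]]` → a = [[1, 7], [4, 3], [1, 1]]
`b = a[:]` → b = [[1, 7], [4, 3], [1, 1]]
`c = a[1:]` → c = [[4, 3], [1, 1]]
`a[0].append(884)` → a = [[1, 7, 884], [4, 3], [1, 1]]; b = [[1, 7, 884], [4, 3], [1, 1]]
`a.append([3, 6])` → a = [[1, 7, 884], [4, 3], [1, 1], [3, 6]]
`print(b[0])` → prints [1, 7, 884]
`print(len(b))` → prints 3
`print(c[0])` → prints [4, 3]

Answer:
[1, 7, 884]
3
[4, 3]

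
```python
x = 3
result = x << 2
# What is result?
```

Trace:
`x = 3` → x = 3
`result = x << 2` → result = 12
So result = 12

Answer: 12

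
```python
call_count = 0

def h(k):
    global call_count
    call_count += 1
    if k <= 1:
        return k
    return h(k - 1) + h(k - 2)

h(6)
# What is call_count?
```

Calls(k) = 1 + Calls(k-1) + Calls(k-2); Calls(0)=Calls(1)=1. For k=6 this gives 25.

Answer: 25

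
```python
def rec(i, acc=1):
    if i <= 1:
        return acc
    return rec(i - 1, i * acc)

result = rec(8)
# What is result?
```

Accumulator trace (n, acc): (8, 1) -> (7, 8) -> (6, 56) -> (5, 336) -> (4, 1680) -> (3, 6720) -> (2, 20160) -> (1, 40320) -> return 40320

Answer: 40320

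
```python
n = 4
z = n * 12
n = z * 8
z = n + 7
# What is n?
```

Trace:
`n = 4` → n = 4
`z = n * 12` → z = 48
`n = z * 8` → n = 384
`z = n + 7` → z = 391
So n = 384

Answer: 384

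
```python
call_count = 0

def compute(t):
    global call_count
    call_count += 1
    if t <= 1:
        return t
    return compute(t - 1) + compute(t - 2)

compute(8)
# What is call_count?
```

Calls(t) = 1 + Calls(t-1) + Calls(t-2); Calls(0)=Calls(1)=1. For t=8 this gives 67.

Answer: 67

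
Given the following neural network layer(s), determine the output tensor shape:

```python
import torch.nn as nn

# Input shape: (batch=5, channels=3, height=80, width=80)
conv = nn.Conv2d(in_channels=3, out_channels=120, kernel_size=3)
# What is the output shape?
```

Input: (5, 3, 80, 80) -> Output: (5, 120, 78, 78)

Answer: (5, 120, 78, 78)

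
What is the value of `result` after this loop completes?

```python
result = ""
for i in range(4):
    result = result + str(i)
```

Concatenate digits 0 to 3
`result` takes the values: "" → "0" → "01" → "012" → "0123"

Answer: "0123"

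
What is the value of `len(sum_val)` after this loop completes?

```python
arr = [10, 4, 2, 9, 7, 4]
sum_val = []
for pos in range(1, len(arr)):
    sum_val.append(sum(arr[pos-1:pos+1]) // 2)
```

Number of 2-element averages
`sum_val` takes the values: [] → [7] → [7, 3] → [7, 3, 5] → [7, 3, 5, 8] → [7, 3, 5, 8, 5]
So `len(sum_val)` = 5

Answer: 5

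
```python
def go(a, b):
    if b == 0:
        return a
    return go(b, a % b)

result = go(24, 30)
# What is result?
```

go(24, 30) -> go(30, 24) -> go(24, 6) -> go(6, 0) -> 6

Answer: 6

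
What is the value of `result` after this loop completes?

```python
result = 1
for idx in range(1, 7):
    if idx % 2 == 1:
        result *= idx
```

Product of odd numbers 1 to 6
`result` takes the values: 1 → 3 → 15

Answer: 15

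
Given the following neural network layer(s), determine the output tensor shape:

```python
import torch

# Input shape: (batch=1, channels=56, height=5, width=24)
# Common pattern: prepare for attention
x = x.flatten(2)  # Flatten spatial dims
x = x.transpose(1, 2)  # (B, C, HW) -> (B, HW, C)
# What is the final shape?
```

Input: (1, 56, 5, 24) -> after flatten(2): (1, 56, 120) -> Output: (1, 120, 56)

Answer: (1, 120, 56)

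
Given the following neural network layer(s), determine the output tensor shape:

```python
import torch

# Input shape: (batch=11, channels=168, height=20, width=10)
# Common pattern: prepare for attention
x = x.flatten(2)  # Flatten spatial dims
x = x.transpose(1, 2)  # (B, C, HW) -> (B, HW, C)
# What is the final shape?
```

Input: (11, 168, 20, 10) -> after flatten(2): (11, 168, 200) -> Output: (11, 200, 168)

Answer: (11, 200, 168)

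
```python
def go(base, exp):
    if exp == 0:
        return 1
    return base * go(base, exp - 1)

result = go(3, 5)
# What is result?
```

go(3, 5) = 3 * 3 * 3 * 3 * 3 = 243

Answer: 243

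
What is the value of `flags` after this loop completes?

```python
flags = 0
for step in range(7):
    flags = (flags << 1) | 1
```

Build 7 consecutive 1-bits: 0b1111111
`flags` takes the values: 0 → 1 → 3 → 7 → 15 → 31 → 63 → 127

Answer: 127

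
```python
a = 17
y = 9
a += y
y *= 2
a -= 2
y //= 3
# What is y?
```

Trace:
`a = 17` → a = 17
`y = 9` → y = 9
`a += y` → a = 26
`y *= 2` → y = 18
`a -= 2` → a = 24
`y //= 3` → y = 6
So y = 6

Answer: 6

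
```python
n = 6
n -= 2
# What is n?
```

Trace:
`n = 6` → n = 6
`n -= 2` → n = 4
So n = 4

Answer: 4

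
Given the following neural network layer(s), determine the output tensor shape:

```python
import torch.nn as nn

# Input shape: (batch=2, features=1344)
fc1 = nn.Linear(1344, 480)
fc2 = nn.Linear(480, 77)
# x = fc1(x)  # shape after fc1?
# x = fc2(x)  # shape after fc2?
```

Input: (2, 1344) -> after fc1: (2, 480) -> Output: (2, 77)

Answer: (2, 77)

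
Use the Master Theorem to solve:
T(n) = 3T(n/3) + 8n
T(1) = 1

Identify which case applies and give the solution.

a=3, b=3, f(n)=8n. log_3(3) = 1. Since c=1 = 1, Case 2 applies: T(n) = Θ(n^log_b(a) · log n) = O(n log n).

Answer: O(n log n) - Case 2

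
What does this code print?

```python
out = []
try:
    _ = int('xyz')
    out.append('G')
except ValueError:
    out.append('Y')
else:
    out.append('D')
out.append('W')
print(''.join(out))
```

Execution trace: 'Y' (except ValueError) → 'W' (after the try/except). Output: YW

Answer: YW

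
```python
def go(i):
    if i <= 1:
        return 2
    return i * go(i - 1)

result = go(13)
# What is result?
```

go(13) = 13 * 12 * 11 * 10 * 9 * 8 * 7 * 6 * 5 * 4 * 3 * 2 * 2 = 12454041600

Answer: 12454041600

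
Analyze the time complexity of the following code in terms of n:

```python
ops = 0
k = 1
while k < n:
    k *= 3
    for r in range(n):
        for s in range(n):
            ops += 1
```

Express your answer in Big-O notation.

Each loop level contributes: log n × n × n. Multiplying the contributions gives O(n^2 log n).

Answer: O(n^2 log n)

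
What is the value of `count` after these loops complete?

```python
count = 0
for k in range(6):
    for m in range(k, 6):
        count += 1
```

Upper triangle: 6 + 5 + ... + 1
`count` takes the values: 0 → 1 → 2 → 3 → 4 → 5 → 6 → 7 → 8 → 9 → 10 → 11 → 12 → 13 → 14 → 15 → 16 → 17 → 18 → 19 → 20 → 21

Answer: 21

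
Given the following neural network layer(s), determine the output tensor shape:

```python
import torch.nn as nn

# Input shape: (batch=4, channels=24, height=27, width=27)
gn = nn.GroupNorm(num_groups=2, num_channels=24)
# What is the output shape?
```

Input: (4, 24, 27, 27) -> Output: (4, 24, 27, 27)

Answer: (4, 24, 27, 27)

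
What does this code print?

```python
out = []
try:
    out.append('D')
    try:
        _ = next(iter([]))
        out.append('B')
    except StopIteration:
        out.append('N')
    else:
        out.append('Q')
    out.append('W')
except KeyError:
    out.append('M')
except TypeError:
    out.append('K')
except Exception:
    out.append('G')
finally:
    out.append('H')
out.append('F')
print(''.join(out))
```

Execution trace: 'D' (try body) → 'N' (inner except StopIteration) → 'W' (try body, no exception) → 'H' (finally) → 'F' (after the try/except). Output: DNWHF

Answer: DNWHF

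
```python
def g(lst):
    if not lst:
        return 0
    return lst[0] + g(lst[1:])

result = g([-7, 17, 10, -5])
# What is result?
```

(-7) + 17 + 10 + (-5) + 0 = 15

Answer: 15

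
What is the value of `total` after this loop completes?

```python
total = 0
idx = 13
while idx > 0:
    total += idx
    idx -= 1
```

Sum 13 down to 1
`total` takes the values: 0 → 13 → 25 → 36 → 46 → 55 → 63 → 70 → 76 → 81 → 85 → 88 → 90 → 91

Answer: 91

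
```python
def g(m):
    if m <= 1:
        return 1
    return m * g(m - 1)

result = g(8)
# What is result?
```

g(8) = 8 * 7 * 6 * 5 * 4 * 3 * 2 * 1 = 40320

Answer: 40320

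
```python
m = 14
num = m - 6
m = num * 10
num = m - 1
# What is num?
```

Trace:
`m = 14` → m = 14
`num = m - 6` → num = 8
`m = num * 10` → m = 80
`num = m - 1` → num = 79
So num = 79

Answer: 79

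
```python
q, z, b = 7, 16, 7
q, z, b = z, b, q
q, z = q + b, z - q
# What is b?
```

Trace:
`q, z, b = 7, 16, 7` → q = 7; z = 16; b = 7
`q, z, b = z, b, q` → q = 16; z = 7; b = 7
`q, z = q + b, z - q` → q = 23; z = -9
So b = 7

Answer: 7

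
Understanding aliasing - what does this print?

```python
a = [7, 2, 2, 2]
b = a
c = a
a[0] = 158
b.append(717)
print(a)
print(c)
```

Key concept: multiple aliases.
Step by step:
`a = [7, 2, 2, 2]` → a = [7, 2, 2, 2]
`b = a` → b = [7, 2, 2, 2] (same object as a)
`c = a` → c = [7, 2, 2, 2] (same object as a, b)
`a[0] = 158` → a = [158, 2, 2, 2] (same object as b, c); b = [158, 2, 2, 2] (same object as a, c); c = [158, 2, 2, 2] (same object as a, b)
`b.append(717)` → a = [158, 2, 2, 2, 717] (same object as b, c); b = [158, 2, 2, 2, 717] (same object as a, c); c = [158, 2, 2, 2, 717] (same object as a, b)
`print(a)` → prints [158, 2, 2, 2, 717]
`print(c)` → prints [158, 2, 2, 2, 717]

Answer:
[158, 2, 2, 2, 717]
[158, 2, 2, 2, 717]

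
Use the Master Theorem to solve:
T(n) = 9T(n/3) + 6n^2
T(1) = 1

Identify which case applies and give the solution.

a=9, b=3, f(n)=6n^2. log_3(9) = 2. Since c=2 = 2, Case 2 applies: T(n) = Θ(n^log_b(a) · log n) = O(n^2 log n).

Answer: O(n^2 log n) - Case 2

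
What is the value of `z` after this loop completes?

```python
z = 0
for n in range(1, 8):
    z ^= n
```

XOR of 1 to 7
`z` takes the values: 0 → 1 → 3 → 0 → 4 → 1 → 7 → 0

Answer: 0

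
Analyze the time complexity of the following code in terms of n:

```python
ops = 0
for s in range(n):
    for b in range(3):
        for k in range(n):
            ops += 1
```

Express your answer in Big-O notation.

Each loop level contributes: n × 1 × n. Multiplying the contributions gives O(n^2).

Answer: O(n^2)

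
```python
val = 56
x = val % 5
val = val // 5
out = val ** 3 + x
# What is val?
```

Trace:
`val = 56` → val = 56
`x = val % 5` → x = 1
`val = val // 5` → val = 11
`out = val ** 3 + x` → out = 1332
So val = 11

Answer: 11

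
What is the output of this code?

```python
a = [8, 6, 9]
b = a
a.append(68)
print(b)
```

Key concept: basic list aliasing.
Step by step:
`a = [8, 6, 9]` → a = [8, 6, 9]
`b = a` → b = [8, 6, 9] (same object as a)
`a.append(68)` → a = [8, 6, 9, 68] (same object as b); b = [8, 6, 9, 68] (same object as a)
`print(b)` → prints [8, 6, 9, 68]

Answer: [8, 6, 9, 68]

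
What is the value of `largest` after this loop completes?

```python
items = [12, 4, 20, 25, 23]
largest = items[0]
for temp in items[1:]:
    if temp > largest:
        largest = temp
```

Maximum of [12, 4, 20, 25, 23]
`largest` takes the values: 12 → 20 → 25

Answer: 25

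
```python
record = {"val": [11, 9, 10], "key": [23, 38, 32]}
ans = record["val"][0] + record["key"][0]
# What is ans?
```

Trace:
`record = {"val": [11, 9, 10], "key": [23, 38, 32]}` → record = {'val': [11, 9, 10], 'key': [23, 38, 32]}
`ans = record["val"][0] + record["key"][0]` → ans = 34
So ans = 34

Answer: 34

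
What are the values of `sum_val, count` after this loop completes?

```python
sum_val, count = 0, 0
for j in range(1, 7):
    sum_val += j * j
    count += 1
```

Sum of squares and count
`sum_val, count` takes the values: (0, 0) → (1, 0) → (1, 1) → (5, 1) → (5, 2) → (14, 2) → (14, 3) → (30, 3) → (30, 4) → (55, 4) → (55, 5) → (91, 5) → (91, 6)

Answer: 91, 6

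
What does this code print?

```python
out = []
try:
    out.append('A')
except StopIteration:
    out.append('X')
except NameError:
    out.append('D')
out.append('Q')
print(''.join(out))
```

Execution trace: 'A' (try body, no exception) → 'Q' (after the try/except). Output: AQ

Answer: AQ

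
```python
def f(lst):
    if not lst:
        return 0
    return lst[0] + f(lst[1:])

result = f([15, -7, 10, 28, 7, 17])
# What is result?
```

15 + (-7) + 10 + 28 + 7 + 17 + 0 = 70

Answer: 70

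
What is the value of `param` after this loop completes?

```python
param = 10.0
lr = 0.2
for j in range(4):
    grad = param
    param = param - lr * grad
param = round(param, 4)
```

Gradient descent: w = 10.0 * (1 - 0.2)^4
`param` takes the values: 10.0 → 8.0 → 6.4 → 5.12 → 4.096

Answer: 4.096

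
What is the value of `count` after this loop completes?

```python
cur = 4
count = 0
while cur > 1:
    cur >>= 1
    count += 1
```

Count right shifts until 1
`count` takes the values: 0 → 1 → 2

Answer: 2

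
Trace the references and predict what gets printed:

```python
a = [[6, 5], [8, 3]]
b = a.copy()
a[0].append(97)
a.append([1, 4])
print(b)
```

Key concept: shallow copy with nested lists.
Step by step:
`a = [[6, 5], [8, 3]]` → a = [[6, 5], [8, 3]]
`b = a.copy()` → b = [[6, 5], [8, 3]]
`a[0].append(97)` → a = [[6, 5, 97], [8, 3]]; b = [[6, 5, 97], [8, 3]]
`a.append([1, 4])` → a = [[6, 5, 97], [8, 3], [1, 4]]
`print(b)` → prints [[6, 5, 97], [8, 3]]

Answer: [[6, 5, 97], [8, 3]]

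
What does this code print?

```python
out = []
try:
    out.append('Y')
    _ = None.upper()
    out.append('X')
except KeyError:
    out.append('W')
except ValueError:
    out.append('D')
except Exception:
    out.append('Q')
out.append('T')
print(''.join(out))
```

Execution trace: 'Y' (try body) → 'Q' (except Exception) → 'T' (after the try/except). Output: YQT

Answer: YQT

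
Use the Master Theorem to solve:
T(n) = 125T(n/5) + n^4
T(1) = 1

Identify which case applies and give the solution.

a=125, b=5, f(n)=n^4. log_5(125) = 3. Since c=4 > 3 and the regularity condition holds (125(n/5)^4 = (125/5^4)n^4 with 125/5^4 < 1), Case 3 applies: T(n) = Θ(f(n)) = O(n^4).

Answer: O(n^4) - Case 3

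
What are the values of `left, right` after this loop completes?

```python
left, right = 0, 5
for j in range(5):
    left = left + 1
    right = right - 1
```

left goes 0→5, right goes 5→0
`left, right` takes the values: (0, 5) → (1, 5) → (1, 4) → (2, 4) → (2, 3) → (3, 3) → (3, 2) → (4, 2) → (4, 1) → (5, 1) → (5, 0)

Answer: 5, 0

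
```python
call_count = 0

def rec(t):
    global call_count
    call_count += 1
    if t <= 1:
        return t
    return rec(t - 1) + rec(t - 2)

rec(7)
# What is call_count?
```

Calls(t) = 1 + Calls(t-1) + Calls(t-2); Calls(0)=Calls(1)=1. For t=7 this gives 41.

Answer: 41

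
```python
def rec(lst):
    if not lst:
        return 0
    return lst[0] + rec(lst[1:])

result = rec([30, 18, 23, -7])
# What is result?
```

30 + 18 + 23 + (-7) + 0 = 64

Answer: 64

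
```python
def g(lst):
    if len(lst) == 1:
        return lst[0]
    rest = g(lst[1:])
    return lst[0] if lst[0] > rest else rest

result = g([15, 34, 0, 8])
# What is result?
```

Recursive max over [15, 34, 0, 8] = 34

Answer: 34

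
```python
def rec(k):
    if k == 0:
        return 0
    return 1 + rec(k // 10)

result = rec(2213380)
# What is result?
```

Count of digits of 2213380: 7

Answer: 7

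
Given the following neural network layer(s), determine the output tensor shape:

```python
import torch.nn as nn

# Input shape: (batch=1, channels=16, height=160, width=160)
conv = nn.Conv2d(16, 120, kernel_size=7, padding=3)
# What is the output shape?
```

Input: (1, 16, 160, 160) -> Output: (1, 120, 160, 160)

Answer: (1, 120, 160, 160)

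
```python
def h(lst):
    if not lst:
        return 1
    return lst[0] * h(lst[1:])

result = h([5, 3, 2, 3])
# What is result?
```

Product over [5, 3, 2, 3] = 5 * 3 * 2 * 3 = 90

Answer: 90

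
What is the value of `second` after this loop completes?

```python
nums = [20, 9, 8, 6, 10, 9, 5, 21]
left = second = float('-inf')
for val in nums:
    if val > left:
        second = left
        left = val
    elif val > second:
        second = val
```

Second largest (with repeats) in [20, 9, 8, 6, 10, 9, 5, 21]
`second` takes the values: -inf → 9 → 10 → 20

Answer: 20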